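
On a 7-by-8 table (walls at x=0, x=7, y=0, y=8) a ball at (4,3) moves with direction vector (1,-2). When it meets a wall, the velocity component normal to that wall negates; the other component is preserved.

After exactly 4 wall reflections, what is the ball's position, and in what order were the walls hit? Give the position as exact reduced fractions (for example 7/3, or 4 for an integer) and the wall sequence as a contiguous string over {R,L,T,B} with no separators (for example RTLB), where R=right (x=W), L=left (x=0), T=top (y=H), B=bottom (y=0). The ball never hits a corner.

1. t=3/2 → B at (11/2,0); v=(1,2)
2. t=3/2 → R at (7,3); v=(-1,2)
3. t=5/2 → T at (9/2,8); v=(-1,-2)
4. t=4 → B at (1/2,0); v=(-1,2)

Final position: (1/2,0)
Wall sequence: BRTB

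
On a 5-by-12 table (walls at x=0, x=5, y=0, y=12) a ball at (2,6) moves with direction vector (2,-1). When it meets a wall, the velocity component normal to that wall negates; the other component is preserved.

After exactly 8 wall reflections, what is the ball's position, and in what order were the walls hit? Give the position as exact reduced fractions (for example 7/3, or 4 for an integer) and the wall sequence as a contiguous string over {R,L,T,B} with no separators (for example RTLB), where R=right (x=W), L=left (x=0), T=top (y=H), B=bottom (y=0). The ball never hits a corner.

1. t=3/2 → R at (5,9/2); v=(-2,-1)
2. t=5/2 → L at (0,2); v=(2,-1)
3. t=2 → B at (4,0); v=(2,1)
4. t=1/2 → R at (5,1/2); v=(-2,1)
5. t=5/2 → L at (0,3); v=(2,1)
6. t=5/2 → R at (5,11/2); v=(-2,1)
7. t=5/2 → L at (0,8); v=(2,1)
8. t=5/2 → R at (5,21/2); v=(-2,1)

Final position: (5,21/2)
Wall sequence: RLBRLRLR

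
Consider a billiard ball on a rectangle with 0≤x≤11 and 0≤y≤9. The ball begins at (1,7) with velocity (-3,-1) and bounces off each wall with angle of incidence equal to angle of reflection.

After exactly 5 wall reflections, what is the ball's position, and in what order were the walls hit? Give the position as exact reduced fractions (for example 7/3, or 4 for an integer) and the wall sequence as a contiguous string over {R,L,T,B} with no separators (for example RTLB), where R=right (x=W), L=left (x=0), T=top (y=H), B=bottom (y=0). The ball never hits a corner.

Final position: (11,13/3)
Wall sequence: LRBLR

1. t=1/3 → L at (0,20/3); v=(3,-1)
2. t=11/3 → R at (11,3); v=(-3,-1)
3. t=3 → B at (2,0); v=(-3,1)
4. t=2/3 → L at (0,2/3); v=(3,1)
5. t=11/3 → R at (11,13/3); v=(-3,1)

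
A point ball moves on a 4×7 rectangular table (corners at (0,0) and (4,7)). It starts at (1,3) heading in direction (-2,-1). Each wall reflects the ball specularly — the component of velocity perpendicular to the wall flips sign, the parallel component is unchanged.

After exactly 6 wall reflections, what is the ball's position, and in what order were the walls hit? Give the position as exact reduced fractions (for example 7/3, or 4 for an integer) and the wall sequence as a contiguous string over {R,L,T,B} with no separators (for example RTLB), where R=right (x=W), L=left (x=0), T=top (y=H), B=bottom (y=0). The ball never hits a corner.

Final position: (0,11/2)
Wall sequence: LRBLRL

1. t=1/2 → L at (0,5/2); v=(2,-1)
2. t=2 → R at (4,1/2); v=(-2,-1)
3. t=1/2 → B at (3,0); v=(-2,1)
4. t=3/2 → L at (0,3/2); v=(2,1)
5. t=2 → R at (4,7/2); v=(-2,1)
6. t=2 → L at (0,11/2); v=(2,1)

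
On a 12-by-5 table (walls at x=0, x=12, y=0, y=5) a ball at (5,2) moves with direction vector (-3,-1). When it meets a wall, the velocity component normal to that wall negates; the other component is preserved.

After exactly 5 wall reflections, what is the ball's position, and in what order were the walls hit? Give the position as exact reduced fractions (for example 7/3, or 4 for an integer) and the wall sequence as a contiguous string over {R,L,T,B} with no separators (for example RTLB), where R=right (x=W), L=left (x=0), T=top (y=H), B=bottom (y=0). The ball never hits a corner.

Final position: (0,7/3)
Wall sequence: LBRTL

1. t=5/3 → L at (0,1/3); v=(3,-1)
2. t=1/3 → B at (1,0); v=(3,1)
3. t=11/3 → R at (12,11/3); v=(-3,1)
4. t=4/3 → T at (8,5); v=(-3,-1)
5. t=8/3 → L at (0,7/3); v=(3,-1)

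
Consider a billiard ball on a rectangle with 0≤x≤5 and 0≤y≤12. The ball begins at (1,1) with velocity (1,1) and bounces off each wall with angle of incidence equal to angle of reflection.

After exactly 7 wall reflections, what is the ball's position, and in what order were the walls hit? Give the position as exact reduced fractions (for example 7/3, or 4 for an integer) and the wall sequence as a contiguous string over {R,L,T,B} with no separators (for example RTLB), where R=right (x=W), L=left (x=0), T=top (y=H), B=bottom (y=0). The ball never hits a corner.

Final position: (5,1)
Wall sequence: RLTRLBR

1. t=4 → R at (5,5); v=(-1,1)
2. t=5 → L at (0,10); v=(1,1)
3. t=2 → T at (2,12); v=(1,-1)
4. t=3 → R at (5,9); v=(-1,-1)
5. t=5 → L at (0,4); v=(1,-1)
6. t=4 → B at (4,0); v=(1,1)
7. t=1 → R at (5,1); v=(-1,1)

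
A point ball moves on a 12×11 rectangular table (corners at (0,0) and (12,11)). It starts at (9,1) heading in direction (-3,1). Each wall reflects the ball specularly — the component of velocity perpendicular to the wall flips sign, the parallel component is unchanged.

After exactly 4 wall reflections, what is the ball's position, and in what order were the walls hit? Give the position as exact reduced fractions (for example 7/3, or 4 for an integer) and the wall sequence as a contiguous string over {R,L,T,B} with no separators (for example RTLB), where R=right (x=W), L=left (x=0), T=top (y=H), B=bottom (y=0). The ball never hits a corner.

1. t=3 → L at (0,4); v=(3,1)
2. t=4 → R at (12,8); v=(-3,1)
3. t=3 → T at (3,11); v=(-3,-1)
4. t=1 → L at (0,10); v=(3,-1)

Final position: (0,10)
Wall sequence: LRTL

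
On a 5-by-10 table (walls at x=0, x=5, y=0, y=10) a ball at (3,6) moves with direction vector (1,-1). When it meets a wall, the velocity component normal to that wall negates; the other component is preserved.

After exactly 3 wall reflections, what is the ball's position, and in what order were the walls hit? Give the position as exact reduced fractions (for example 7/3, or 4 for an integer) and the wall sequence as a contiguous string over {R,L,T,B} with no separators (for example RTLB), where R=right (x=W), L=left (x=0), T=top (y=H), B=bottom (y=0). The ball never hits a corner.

Final position: (0,1)
Wall sequence: RBL

1. t=2 → R at (5,4); v=(-1,-1)
2. t=4 → B at (1,0); v=(-1,1)
3. t=1 → L at (0,1); v=(1,1)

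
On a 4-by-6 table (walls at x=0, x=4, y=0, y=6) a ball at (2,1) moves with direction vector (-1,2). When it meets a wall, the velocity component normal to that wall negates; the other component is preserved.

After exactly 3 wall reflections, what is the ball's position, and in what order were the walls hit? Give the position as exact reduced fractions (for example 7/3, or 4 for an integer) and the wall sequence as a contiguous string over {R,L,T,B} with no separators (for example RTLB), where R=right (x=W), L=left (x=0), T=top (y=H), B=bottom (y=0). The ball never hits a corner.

1. t=2 → L at (0,5); v=(1,2)
2. t=1/2 → T at (1/2,6); v=(1,-2)
3. t=3 → B at (7/2,0); v=(1,2)

Final position: (7/2,0)
Wall sequence: LTB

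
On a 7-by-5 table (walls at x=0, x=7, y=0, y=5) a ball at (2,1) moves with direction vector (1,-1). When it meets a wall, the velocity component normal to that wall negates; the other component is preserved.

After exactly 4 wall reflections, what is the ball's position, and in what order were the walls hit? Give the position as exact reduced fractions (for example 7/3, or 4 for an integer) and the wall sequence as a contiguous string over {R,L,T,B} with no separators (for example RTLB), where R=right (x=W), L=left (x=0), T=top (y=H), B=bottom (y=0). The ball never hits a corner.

1. t=1 → B at (3,0); v=(1,1)
2. t=4 → R at (7,4); v=(-1,1)
3. t=1 → T at (6,5); v=(-1,-1)
4. t=5 → B at (1,0); v=(-1,1)

Final position: (1,0)
Wall sequence: BRTB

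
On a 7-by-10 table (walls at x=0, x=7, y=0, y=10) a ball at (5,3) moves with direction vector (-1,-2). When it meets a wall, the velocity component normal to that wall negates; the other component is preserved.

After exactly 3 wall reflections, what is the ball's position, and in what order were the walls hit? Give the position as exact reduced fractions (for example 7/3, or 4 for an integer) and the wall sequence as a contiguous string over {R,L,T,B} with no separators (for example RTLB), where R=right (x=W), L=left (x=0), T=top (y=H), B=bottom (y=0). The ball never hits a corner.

1. t=3/2 → B at (7/2,0); v=(-1,2)
2. t=7/2 → L at (0,7); v=(1,2)
3. t=3/2 → T at (3/2,10); v=(1,-2)

Final position: (3/2,10)
Wall sequence: BLT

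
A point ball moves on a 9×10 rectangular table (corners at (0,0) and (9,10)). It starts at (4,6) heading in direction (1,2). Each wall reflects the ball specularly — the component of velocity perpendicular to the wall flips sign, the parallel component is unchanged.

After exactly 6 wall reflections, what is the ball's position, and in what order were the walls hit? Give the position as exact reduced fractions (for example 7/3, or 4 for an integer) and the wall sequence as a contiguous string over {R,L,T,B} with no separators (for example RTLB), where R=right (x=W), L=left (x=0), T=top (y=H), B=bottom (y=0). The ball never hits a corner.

1. t=2 → T at (6,10); v=(1,-2)
2. t=3 → R at (9,4); v=(-1,-2)
3. t=2 → B at (7,0); v=(-1,2)
4. t=5 → T at (2,10); v=(-1,-2)
5. t=2 → L at (0,6); v=(1,-2)
6. t=3 → B at (3,0); v=(1,2)

Final position: (3,0)
Wall sequence: TRBTLB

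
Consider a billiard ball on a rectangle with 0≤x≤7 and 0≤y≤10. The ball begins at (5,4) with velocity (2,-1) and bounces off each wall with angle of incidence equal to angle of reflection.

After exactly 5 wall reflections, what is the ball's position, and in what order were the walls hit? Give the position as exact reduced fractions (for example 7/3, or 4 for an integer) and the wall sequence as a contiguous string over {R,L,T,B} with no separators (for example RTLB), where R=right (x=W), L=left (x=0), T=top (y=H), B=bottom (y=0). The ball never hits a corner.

1. t=1 → R at (7,3); v=(-2,-1)
2. t=3 → B at (1,0); v=(-2,1)
3. t=1/2 → L at (0,1/2); v=(2,1)
4. t=7/2 → R at (7,4); v=(-2,1)
5. t=7/2 → L at (0,15/2); v=(2,1)

Final position: (0,15/2)
Wall sequence: RBLRL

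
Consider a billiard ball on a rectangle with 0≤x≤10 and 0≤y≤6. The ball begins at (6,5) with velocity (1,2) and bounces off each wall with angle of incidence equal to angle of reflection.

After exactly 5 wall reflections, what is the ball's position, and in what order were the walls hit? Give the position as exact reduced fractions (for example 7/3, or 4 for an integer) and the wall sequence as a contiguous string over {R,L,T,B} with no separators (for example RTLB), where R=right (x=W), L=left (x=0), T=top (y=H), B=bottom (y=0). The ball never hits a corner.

Final position: (9/2,0)
Wall sequence: TBRTB

1. t=1/2 → T at (13/2,6); v=(1,-2)
2. t=3 → B at (19/2,0); v=(1,2)
3. t=1/2 → R at (10,1); v=(-1,2)
4. t=5/2 → T at (15/2,6); v=(-1,-2)
5. t=3 → B at (9/2,0); v=(-1,2)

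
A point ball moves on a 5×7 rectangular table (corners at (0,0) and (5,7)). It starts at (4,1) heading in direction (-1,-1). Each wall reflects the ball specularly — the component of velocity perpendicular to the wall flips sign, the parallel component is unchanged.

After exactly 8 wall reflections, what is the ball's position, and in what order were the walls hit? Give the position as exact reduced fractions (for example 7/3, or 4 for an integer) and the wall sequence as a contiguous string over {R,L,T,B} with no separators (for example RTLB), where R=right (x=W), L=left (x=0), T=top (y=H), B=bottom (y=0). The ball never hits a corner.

Final position: (2,7)
Wall sequence: BLTRLBRT

1. t=1 → B at (3,0); v=(-1,1)
2. t=3 → L at (0,3); v=(1,1)
3. t=4 → T at (4,7); v=(1,-1)
4. t=1 → R at (5,6); v=(-1,-1)
5. t=5 → L at (0,1); v=(1,-1)
6. t=1 → B at (1,0); v=(1,1)
7. t=4 → R at (5,4); v=(-1,1)
8. t=3 → T at (2,7); v=(-1,-1)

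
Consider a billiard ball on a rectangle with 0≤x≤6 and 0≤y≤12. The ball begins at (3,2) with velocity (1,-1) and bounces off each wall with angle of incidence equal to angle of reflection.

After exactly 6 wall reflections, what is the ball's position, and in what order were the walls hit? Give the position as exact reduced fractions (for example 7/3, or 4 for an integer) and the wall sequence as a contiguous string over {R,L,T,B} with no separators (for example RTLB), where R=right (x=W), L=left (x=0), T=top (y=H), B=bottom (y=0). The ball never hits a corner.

Final position: (0,5)
Wall sequence: BRLTRL

1. t=2 → B at (5,0); v=(1,1)
2. t=1 → R at (6,1); v=(-1,1)
3. t=6 → L at (0,7); v=(1,1)
4. t=5 → T at (5,12); v=(1,-1)
5. t=1 → R at (6,11); v=(-1,-1)
6. t=6 → L at (0,5); v=(1,-1)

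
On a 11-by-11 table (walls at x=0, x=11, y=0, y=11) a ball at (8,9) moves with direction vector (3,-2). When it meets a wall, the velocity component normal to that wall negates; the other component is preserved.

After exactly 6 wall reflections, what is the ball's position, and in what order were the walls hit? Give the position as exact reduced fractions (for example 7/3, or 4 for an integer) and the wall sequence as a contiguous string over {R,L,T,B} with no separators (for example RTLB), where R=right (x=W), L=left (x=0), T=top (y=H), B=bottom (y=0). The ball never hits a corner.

Final position: (0,7)
Wall sequence: RBLRTL

1. t=1 → R at (11,7); v=(-3,-2)
2. t=7/2 → B at (1/2,0); v=(-3,2)
3. t=1/6 → L at (0,1/3); v=(3,2)
4. t=11/3 → R at (11,23/3); v=(-3,2)
5. t=5/3 → T at (6,11); v=(-3,-2)
6. t=2 → L at (0,7); v=(3,-2)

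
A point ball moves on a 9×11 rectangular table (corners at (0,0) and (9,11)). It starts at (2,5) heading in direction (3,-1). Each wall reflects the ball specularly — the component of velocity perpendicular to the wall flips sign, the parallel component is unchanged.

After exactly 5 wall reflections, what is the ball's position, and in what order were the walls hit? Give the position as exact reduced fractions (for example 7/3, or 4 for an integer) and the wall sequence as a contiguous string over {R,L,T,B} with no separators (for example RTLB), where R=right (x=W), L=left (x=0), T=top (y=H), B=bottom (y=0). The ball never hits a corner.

Final position: (0,19/3)
Wall sequence: RBLRL

1. t=7/3 → R at (9,8/3); v=(-3,-1)
2. t=8/3 → B at (1,0); v=(-3,1)
3. t=1/3 → L at (0,1/3); v=(3,1)
4. t=3 → R at (9,10/3); v=(-3,1)
5. t=3 → L at (0,19/3); v=(3,1)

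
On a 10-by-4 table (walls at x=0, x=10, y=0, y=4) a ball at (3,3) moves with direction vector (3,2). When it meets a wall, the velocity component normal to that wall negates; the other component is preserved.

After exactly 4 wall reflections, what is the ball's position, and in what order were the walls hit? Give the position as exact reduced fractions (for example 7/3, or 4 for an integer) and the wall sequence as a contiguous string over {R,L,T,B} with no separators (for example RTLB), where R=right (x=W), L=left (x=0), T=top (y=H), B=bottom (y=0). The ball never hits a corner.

1. t=1/2 → T at (9/2,4); v=(3,-2)
2. t=11/6 → R at (10,1/3); v=(-3,-2)
3. t=1/6 → B at (19/2,0); v=(-3,2)
4. t=2 → T at (7/2,4); v=(-3,-2)

Final position: (7/2,4)
Wall sequence: TRBT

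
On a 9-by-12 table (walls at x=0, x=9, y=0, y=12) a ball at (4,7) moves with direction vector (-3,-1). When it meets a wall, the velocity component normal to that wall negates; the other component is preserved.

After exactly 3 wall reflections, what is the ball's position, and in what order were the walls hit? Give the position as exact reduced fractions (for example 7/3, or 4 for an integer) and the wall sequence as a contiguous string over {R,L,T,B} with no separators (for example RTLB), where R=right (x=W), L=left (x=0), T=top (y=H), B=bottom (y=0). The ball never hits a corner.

1. t=4/3 → L at (0,17/3); v=(3,-1)
2. t=3 → R at (9,8/3); v=(-3,-1)
3. t=8/3 → B at (1,0); v=(-3,1)

Final position: (1,0)
Wall sequence: LRB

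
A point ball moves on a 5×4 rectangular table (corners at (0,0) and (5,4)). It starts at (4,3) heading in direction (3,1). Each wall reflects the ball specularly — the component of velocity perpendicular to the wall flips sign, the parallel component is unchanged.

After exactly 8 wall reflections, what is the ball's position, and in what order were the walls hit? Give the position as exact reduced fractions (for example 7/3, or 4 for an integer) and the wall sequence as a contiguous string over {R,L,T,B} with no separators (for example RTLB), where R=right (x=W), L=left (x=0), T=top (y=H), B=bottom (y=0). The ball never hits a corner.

Final position: (0,11/3)
Wall sequence: RTLRBLRL

1. t=1/3 → R at (5,10/3); v=(-3,1)
2. t=2/3 → T at (3,4); v=(-3,-1)
3. t=1 → L at (0,3); v=(3,-1)
4. t=5/3 → R at (5,4/3); v=(-3,-1)
5. t=4/3 → B at (1,0); v=(-3,1)
6. t=1/3 → L at (0,1/3); v=(3,1)
7. t=5/3 → R at (5,2); v=(-3,1)
8. t=5/3 → L at (0,11/3); v=(3,1)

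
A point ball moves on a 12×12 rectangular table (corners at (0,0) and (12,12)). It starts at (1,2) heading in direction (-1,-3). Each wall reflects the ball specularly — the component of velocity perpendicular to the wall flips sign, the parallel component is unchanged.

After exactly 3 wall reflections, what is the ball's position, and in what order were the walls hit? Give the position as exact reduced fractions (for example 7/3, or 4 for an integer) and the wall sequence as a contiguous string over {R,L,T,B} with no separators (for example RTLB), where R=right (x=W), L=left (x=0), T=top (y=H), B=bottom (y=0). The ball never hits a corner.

1. t=2/3 → B at (1/3,0); v=(-1,3)
2. t=1/3 → L at (0,1); v=(1,3)
3. t=11/3 → T at (11/3,12); v=(1,-3)

Final position: (11/3,12)
Wall sequence: BLT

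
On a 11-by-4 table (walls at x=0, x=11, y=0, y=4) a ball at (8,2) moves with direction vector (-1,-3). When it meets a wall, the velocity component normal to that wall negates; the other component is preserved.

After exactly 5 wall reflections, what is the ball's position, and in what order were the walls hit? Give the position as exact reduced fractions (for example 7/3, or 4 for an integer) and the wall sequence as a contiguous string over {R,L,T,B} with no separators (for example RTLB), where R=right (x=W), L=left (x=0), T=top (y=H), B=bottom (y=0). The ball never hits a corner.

Final position: (2,0)
Wall sequence: BTBTB

1. t=2/3 → B at (22/3,0); v=(-1,3)
2. t=4/3 → T at (6,4); v=(-1,-3)
3. t=4/3 → B at (14/3,0); v=(-1,3)
4. t=4/3 → T at (10/3,4); v=(-1,-3)
5. t=4/3 → B at (2,0); v=(-1,3)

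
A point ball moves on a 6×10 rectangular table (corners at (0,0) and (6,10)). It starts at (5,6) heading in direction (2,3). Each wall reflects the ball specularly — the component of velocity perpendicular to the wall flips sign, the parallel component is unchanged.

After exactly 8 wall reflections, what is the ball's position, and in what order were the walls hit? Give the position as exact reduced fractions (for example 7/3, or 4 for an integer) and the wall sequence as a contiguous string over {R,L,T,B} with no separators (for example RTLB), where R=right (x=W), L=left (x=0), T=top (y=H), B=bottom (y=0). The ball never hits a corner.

1. t=1/2 → R at (6,15/2); v=(-2,3)
2. t=5/6 → T at (13/3,10); v=(-2,-3)
3. t=13/6 → L at (0,7/2); v=(2,-3)
4. t=7/6 → B at (7/3,0); v=(2,3)
5. t=11/6 → R at (6,11/2); v=(-2,3)
6. t=3/2 → T at (3,10); v=(-2,-3)
7. t=3/2 → L at (0,11/2); v=(2,-3)
8. t=11/6 → B at (11/3,0); v=(2,3)

Final position: (11/3,0)
Wall sequence: RTLBRTLB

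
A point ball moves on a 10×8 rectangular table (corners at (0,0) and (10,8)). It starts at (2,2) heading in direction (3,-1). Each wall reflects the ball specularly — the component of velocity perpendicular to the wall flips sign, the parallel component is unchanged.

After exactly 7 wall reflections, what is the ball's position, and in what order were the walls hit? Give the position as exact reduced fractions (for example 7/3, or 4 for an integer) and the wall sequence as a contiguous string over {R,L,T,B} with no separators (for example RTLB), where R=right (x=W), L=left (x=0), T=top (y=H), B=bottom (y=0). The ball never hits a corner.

Final position: (10,2)
Wall sequence: BRLRTLR

1. t=2 → B at (8,0); v=(3,1)
2. t=2/3 → R at (10,2/3); v=(-3,1)
3. t=10/3 → L at (0,4); v=(3,1)
4. t=10/3 → R at (10,22/3); v=(-3,1)
5. t=2/3 → T at (8,8); v=(-3,-1)
6. t=8/3 → L at (0,16/3); v=(3,-1)
7. t=10/3 → R at (10,2); v=(-3,-1)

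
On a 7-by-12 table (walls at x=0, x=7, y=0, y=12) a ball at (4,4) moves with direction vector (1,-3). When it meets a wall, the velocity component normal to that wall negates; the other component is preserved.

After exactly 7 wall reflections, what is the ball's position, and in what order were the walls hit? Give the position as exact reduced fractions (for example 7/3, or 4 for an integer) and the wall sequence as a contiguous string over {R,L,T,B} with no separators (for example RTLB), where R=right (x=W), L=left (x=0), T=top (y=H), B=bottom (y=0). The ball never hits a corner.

Final position: (7,1)
Wall sequence: BRTBLTR

1. t=4/3 → B at (16/3,0); v=(1,3)
2. t=5/3 → R at (7,5); v=(-1,3)
3. t=7/3 → T at (14/3,12); v=(-1,-3)
4. t=4 → B at (2/3,0); v=(-1,3)
5. t=2/3 → L at (0,2); v=(1,3)
6. t=10/3 → T at (10/3,12); v=(1,-3)
7. t=11/3 → R at (7,1); v=(-1,-3)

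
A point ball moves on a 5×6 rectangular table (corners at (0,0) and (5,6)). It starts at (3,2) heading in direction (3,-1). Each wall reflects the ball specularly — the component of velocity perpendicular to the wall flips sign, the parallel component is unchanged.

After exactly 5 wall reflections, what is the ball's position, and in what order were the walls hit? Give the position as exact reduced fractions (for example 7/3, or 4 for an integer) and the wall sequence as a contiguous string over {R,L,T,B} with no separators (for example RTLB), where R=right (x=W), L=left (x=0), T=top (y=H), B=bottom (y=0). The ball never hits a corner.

1. t=2/3 → R at (5,4/3); v=(-3,-1)
2. t=4/3 → B at (1,0); v=(-3,1)
3. t=1/3 → L at (0,1/3); v=(3,1)
4. t=5/3 → R at (5,2); v=(-3,1)
5. t=5/3 → L at (0,11/3); v=(3,1)

Final position: (0,11/3)
Wall sequence: RBLRL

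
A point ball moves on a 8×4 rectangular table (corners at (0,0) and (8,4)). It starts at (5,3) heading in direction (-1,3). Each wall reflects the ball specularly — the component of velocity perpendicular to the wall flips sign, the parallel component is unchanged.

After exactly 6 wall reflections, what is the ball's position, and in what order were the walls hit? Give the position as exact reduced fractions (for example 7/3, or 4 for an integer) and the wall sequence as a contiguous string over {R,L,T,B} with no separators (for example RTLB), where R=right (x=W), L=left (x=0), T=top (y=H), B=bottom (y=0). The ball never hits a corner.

1. t=1/3 → T at (14/3,4); v=(-1,-3)
2. t=4/3 → B at (10/3,0); v=(-1,3)
3. t=4/3 → T at (2,4); v=(-1,-3)
4. t=4/3 → B at (2/3,0); v=(-1,3)
5. t=2/3 → L at (0,2); v=(1,3)
6. t=2/3 → T at (2/3,4); v=(1,-3)

Final position: (2/3,4)
Wall sequence: TBTBLT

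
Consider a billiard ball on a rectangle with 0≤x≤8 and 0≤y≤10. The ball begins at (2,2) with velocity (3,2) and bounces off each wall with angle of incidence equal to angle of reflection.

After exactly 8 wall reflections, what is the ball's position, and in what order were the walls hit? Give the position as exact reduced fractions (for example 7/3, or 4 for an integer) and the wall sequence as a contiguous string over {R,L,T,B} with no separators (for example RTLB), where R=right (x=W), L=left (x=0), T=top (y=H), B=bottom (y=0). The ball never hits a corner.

1. t=2 → R at (8,6); v=(-3,2)
2. t=2 → T at (2,10); v=(-3,-2)
3. t=2/3 → L at (0,26/3); v=(3,-2)
4. t=8/3 → R at (8,10/3); v=(-3,-2)
5. t=5/3 → B at (3,0); v=(-3,2)
6. t=1 → L at (0,2); v=(3,2)
7. t=8/3 → R at (8,22/3); v=(-3,2)
8. t=4/3 → T at (4,10); v=(-3,-2)

Final position: (4,10)
Wall sequence: RTLRBLRT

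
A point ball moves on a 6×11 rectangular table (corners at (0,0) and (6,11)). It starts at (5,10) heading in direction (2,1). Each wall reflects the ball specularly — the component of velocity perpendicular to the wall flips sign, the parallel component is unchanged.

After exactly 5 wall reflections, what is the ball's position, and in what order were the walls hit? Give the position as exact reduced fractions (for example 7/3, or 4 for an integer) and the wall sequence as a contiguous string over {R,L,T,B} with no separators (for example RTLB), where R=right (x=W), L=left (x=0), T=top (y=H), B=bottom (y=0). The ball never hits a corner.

Final position: (0,5/2)
Wall sequence: RTLRL

1. t=1/2 → R at (6,21/2); v=(-2,1)
2. t=1/2 → T at (5,11); v=(-2,-1)
3. t=5/2 → L at (0,17/2); v=(2,-1)
4. t=3 → R at (6,11/2); v=(-2,-1)
5. t=3 → L at (0,5/2); v=(2,-1)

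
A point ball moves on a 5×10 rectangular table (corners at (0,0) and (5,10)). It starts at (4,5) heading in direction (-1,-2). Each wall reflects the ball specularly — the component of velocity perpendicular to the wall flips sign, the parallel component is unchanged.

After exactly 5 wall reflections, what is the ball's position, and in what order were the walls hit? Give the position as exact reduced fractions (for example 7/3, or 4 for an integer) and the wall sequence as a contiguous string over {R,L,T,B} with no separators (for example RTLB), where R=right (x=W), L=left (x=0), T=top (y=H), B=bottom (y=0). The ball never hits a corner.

Final position: (3/2,0)
Wall sequence: BLTRB

1. t=5/2 → B at (3/2,0); v=(-1,2)
2. t=3/2 → L at (0,3); v=(1,2)
3. t=7/2 → T at (7/2,10); v=(1,-2)
4. t=3/2 → R at (5,7); v=(-1,-2)
5. t=7/2 → B at (3/2,0); v=(-1,2)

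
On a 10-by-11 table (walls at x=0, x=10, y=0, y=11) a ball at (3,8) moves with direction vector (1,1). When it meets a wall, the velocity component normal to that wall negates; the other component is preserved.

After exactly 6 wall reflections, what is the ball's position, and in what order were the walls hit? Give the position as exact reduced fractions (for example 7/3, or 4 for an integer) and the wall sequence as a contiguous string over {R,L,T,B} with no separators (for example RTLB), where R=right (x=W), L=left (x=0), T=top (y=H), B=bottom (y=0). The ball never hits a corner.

Final position: (10,9)
Wall sequence: TRBLTR

1. t=3 → T at (6,11); v=(1,-1)
2. t=4 → R at (10,7); v=(-1,-1)
3. t=7 → B at (3,0); v=(-1,1)
4. t=3 → L at (0,3); v=(1,1)
5. t=8 → T at (8,11); v=(1,-1)
6. t=2 → R at (10,9); v=(-1,-1)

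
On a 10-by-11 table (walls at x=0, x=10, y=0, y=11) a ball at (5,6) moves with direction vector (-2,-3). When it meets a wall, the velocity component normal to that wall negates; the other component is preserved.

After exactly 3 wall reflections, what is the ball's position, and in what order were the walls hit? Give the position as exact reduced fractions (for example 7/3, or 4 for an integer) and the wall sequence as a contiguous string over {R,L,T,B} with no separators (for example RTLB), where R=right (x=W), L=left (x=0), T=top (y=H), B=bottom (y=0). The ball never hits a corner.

1. t=2 → B at (1,0); v=(-2,3)
2. t=1/2 → L at (0,3/2); v=(2,3)
3. t=19/6 → T at (19/3,11); v=(2,-3)

Final position: (19/3,11)
Wall sequence: BLT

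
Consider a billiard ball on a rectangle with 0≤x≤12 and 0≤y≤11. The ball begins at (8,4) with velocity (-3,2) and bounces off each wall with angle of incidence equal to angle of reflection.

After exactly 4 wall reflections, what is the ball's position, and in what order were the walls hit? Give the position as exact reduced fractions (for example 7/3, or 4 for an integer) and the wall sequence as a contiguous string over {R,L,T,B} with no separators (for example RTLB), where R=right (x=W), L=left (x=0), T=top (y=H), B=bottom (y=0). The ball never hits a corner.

1. t=8/3 → L at (0,28/3); v=(3,2)
2. t=5/6 → T at (5/2,11); v=(3,-2)
3. t=19/6 → R at (12,14/3); v=(-3,-2)
4. t=7/3 → B at (5,0); v=(-3,2)

Final position: (5,0)
Wall sequence: LTRB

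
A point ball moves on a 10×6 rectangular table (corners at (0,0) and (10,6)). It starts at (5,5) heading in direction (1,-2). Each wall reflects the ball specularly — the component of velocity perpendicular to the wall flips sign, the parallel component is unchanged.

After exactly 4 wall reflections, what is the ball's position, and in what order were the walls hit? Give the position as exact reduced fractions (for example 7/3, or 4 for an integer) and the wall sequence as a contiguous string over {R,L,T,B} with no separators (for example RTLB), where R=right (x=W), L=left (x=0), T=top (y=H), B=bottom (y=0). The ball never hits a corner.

1. t=5/2 → B at (15/2,0); v=(1,2)
2. t=5/2 → R at (10,5); v=(-1,2)
3. t=1/2 → T at (19/2,6); v=(-1,-2)
4. t=3 → B at (13/2,0); v=(-1,2)

Final position: (13/2,0)
Wall sequence: BRTB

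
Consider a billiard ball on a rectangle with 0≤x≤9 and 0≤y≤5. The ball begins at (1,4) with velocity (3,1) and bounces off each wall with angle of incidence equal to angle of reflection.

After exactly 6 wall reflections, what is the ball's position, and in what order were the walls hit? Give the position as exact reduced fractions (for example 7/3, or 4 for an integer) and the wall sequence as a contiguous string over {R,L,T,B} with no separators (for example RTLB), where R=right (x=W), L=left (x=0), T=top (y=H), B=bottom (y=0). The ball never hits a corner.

Final position: (2,5)
Wall sequence: TRLBRT

1. t=1 → T at (4,5); v=(3,-1)
2. t=5/3 → R at (9,10/3); v=(-3,-1)
3. t=3 → L at (0,1/3); v=(3,-1)
4. t=1/3 → B at (1,0); v=(3,1)
5. t=8/3 → R at (9,8/3); v=(-3,1)
6. t=7/3 → T at (2,5); v=(-3,-1)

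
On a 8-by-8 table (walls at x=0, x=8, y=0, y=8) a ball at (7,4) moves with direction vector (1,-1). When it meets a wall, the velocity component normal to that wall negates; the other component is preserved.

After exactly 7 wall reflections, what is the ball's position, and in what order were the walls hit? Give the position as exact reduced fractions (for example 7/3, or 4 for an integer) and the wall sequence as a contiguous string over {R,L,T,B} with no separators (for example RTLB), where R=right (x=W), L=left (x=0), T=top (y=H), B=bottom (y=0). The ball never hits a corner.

Final position: (0,5)
Wall sequence: RBLTRBL

1. t=1 → R at (8,3); v=(-1,-1)
2. t=3 → B at (5,0); v=(-1,1)
3. t=5 → L at (0,5); v=(1,1)
4. t=3 → T at (3,8); v=(1,-1)
5. t=5 → R at (8,3); v=(-1,-1)
6. t=3 → B at (5,0); v=(-1,1)
7. t=5 → L at (0,5); v=(1,1)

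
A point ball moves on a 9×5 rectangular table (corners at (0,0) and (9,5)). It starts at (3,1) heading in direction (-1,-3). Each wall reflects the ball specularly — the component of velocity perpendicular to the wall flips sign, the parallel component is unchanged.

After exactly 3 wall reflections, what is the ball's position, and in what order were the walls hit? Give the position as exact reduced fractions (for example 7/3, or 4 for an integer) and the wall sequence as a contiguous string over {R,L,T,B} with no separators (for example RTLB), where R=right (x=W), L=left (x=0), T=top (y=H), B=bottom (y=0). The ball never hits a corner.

Final position: (0,2)
Wall sequence: BTL

1. t=1/3 → B at (8/3,0); v=(-1,3)
2. t=5/3 → T at (1,5); v=(-1,-3)
3. t=1 → L at (0,2); v=(1,-3)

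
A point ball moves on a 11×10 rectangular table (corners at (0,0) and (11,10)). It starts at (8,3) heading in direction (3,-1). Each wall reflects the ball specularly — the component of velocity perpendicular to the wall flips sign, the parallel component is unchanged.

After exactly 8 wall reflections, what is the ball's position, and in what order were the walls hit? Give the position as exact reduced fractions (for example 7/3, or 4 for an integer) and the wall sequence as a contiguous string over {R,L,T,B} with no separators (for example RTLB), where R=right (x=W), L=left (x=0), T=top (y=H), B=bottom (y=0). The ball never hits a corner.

1. t=1 → R at (11,2); v=(-3,-1)
2. t=2 → B at (5,0); v=(-3,1)
3. t=5/3 → L at (0,5/3); v=(3,1)
4. t=11/3 → R at (11,16/3); v=(-3,1)
5. t=11/3 → L at (0,9); v=(3,1)
6. t=1 → T at (3,10); v=(3,-1)
7. t=8/3 → R at (11,22/3); v=(-3,-1)
8. t=11/3 → L at (0,11/3); v=(3,-1)

Final position: (0,11/3)
Wall sequence: RBLRLTRL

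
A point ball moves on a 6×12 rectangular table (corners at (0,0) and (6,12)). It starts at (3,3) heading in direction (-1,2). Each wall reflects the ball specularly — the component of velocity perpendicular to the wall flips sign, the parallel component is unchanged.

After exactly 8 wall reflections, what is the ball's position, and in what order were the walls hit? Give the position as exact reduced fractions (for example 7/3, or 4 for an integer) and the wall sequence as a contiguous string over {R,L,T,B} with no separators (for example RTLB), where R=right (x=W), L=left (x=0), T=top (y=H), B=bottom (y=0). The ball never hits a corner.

Final position: (9/2,0)
Wall sequence: LTRBLTRB

1. t=3 → L at (0,9); v=(1,2)
2. t=3/2 → T at (3/2,12); v=(1,-2)
3. t=9/2 → R at (6,3); v=(-1,-2)
4. t=3/2 → B at (9/2,0); v=(-1,2)
5. t=9/2 → L at (0,9); v=(1,2)
6. t=3/2 → T at (3/2,12); v=(1,-2)
7. t=9/2 → R at (6,3); v=(-1,-2)
8. t=3/2 → B at (9/2,0); v=(-1,2)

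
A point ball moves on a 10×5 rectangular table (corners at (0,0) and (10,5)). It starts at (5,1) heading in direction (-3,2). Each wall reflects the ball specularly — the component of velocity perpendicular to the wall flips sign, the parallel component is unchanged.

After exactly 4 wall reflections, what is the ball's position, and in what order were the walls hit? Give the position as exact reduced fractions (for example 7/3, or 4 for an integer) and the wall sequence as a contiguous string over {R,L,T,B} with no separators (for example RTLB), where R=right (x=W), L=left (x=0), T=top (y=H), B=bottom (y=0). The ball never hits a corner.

1. t=5/3 → L at (0,13/3); v=(3,2)
2. t=1/3 → T at (1,5); v=(3,-2)
3. t=5/2 → B at (17/2,0); v=(3,2)
4. t=1/2 → R at (10,1); v=(-3,2)

Final position: (10,1)
Wall sequence: LTBR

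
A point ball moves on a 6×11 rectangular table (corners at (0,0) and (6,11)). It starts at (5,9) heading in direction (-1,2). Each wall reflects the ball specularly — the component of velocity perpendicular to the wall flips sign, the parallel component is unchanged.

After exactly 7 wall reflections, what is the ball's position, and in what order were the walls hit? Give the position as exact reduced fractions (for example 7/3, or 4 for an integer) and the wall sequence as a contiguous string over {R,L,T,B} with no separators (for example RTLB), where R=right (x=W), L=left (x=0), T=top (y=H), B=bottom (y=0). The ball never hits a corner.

1. t=1 → T at (4,11); v=(-1,-2)
2. t=4 → L at (0,3); v=(1,-2)
3. t=3/2 → B at (3/2,0); v=(1,2)
4. t=9/2 → R at (6,9); v=(-1,2)
5. t=1 → T at (5,11); v=(-1,-2)
6. t=5 → L at (0,1); v=(1,-2)
7. t=1/2 → B at (1/2,0); v=(1,2)

Final position: (1/2,0)
Wall sequence: TLBRTLB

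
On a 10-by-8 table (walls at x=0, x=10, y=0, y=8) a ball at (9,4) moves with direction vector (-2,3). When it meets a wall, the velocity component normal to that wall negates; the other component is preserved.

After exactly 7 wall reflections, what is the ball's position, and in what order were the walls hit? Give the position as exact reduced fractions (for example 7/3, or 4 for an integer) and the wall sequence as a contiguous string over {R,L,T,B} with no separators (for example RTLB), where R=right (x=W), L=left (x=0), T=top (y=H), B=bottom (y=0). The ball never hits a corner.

1. t=4/3 → T at (19/3,8); v=(-2,-3)
2. t=8/3 → B at (1,0); v=(-2,3)
3. t=1/2 → L at (0,3/2); v=(2,3)
4. t=13/6 → T at (13/3,8); v=(2,-3)
5. t=8/3 → B at (29/3,0); v=(2,3)
6. t=1/6 → R at (10,1/2); v=(-2,3)
7. t=5/2 → T at (5,8); v=(-2,-3)

Final position: (5,8)
Wall sequence: TBLTBRT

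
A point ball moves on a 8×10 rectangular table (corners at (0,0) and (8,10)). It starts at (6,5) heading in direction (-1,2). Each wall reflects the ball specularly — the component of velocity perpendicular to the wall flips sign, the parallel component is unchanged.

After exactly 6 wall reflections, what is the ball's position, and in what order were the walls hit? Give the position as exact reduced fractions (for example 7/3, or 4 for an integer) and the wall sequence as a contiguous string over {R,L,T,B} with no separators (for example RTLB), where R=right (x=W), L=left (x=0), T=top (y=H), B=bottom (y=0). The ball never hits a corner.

Final position: (9/2,0)
Wall sequence: TLBTRB

1. t=5/2 → T at (7/2,10); v=(-1,-2)
2. t=7/2 → L at (0,3); v=(1,-2)
3. t=3/2 → B at (3/2,0); v=(1,2)
4. t=5 → T at (13/2,10); v=(1,-2)
5. t=3/2 → R at (8,7); v=(-1,-2)
6. t=7/2 → B at (9/2,0); v=(-1,2)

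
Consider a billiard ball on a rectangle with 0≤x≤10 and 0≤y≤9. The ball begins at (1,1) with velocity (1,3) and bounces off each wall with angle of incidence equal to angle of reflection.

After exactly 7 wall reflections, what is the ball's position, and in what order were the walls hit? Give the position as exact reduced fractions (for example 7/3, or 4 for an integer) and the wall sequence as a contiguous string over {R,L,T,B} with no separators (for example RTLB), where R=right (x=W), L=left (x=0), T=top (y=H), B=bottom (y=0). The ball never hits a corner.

Final position: (4/3,0)
Wall sequence: TBTRBTB

1. t=8/3 → T at (11/3,9); v=(1,-3)
2. t=3 → B at (20/3,0); v=(1,3)
3. t=3 → T at (29/3,9); v=(1,-3)
4. t=1/3 → R at (10,8); v=(-1,-3)
5. t=8/3 → B at (22/3,0); v=(-1,3)
6. t=3 → T at (13/3,9); v=(-1,-3)
7. t=3 → B at (4/3,0); v=(-1,3)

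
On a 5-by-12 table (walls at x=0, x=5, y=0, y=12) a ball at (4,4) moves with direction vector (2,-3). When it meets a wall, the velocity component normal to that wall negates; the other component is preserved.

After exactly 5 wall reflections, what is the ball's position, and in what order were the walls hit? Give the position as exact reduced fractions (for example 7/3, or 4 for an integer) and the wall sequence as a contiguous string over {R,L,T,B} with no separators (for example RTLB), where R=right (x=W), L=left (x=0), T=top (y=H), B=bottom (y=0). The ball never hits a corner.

1. t=1/2 → R at (5,5/2); v=(-2,-3)
2. t=5/6 → B at (10/3,0); v=(-2,3)
3. t=5/3 → L at (0,5); v=(2,3)
4. t=7/3 → T at (14/3,12); v=(2,-3)
5. t=1/6 → R at (5,23/2); v=(-2,-3)

Final position: (5,23/2)
Wall sequence: RBLTR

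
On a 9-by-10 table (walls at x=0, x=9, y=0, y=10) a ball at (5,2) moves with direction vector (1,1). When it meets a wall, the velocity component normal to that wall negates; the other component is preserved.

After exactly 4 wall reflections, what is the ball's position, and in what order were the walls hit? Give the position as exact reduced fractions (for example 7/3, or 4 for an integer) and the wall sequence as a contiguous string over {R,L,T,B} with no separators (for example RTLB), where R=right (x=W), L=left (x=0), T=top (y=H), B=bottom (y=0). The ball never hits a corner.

1. t=4 → R at (9,6); v=(-1,1)
2. t=4 → T at (5,10); v=(-1,-1)
3. t=5 → L at (0,5); v=(1,-1)
4. t=5 → B at (5,0); v=(1,1)

Final position: (5,0)
Wall sequence: RTLB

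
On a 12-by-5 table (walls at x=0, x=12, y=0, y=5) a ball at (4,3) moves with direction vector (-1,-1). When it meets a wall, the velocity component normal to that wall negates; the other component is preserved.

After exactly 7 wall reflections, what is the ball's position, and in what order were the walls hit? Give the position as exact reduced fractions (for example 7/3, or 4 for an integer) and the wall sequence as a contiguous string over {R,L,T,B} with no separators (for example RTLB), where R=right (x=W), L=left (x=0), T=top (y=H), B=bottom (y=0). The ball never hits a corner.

1. t=3 → B at (1,0); v=(-1,1)
2. t=1 → L at (0,1); v=(1,1)
3. t=4 → T at (4,5); v=(1,-1)
4. t=5 → B at (9,0); v=(1,1)
5. t=3 → R at (12,3); v=(-1,1)
6. t=2 → T at (10,5); v=(-1,-1)
7. t=5 → B at (5,0); v=(-1,1)

Final position: (5,0)
Wall sequence: BLTBRTB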